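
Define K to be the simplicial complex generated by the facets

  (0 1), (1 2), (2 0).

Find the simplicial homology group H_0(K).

H_0 ≅ Z.

Take the total order 0 < 1 < 2 on the vertex set. Then K (dimension 1) consists of the simplices:

  0-simplices (3): [0], [1], [2]
  1-simplices (3): [0,1], [0,2], [1,2]

Hence C_0 ≅ Z^3, C_1 ≅ Z^3.

The boundary map ∂_1: C_1 → C_0 sends each edge [p,q] (with p < q) to q − p. For instance
  ∂[1,2] = [2] − [1].
The resulting 3×3 matrix has rank 2, and its Smith normal form has invariant factors (1,1).

Reading off H_k = ker ∂_k / im ∂_{k+1}:

  H_0: rank C_0 − rank ∂_1 = 3 − 2 = 1, and the invariant factors of ∂_1 are all 1, so H_0 = Z.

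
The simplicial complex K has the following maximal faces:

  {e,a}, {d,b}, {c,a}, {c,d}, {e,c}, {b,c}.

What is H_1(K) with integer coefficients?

H_1 ≅ Z^2.

We work with the vertex ordering a < b < c < d < e. The simplices of K, each written with vertices in increasing order, are:

  0-simplices (5): a, b, c, d, e
  1-simplices (6): ac, ae, bc, bd, cd, ce

giving chain groups C_0 ≅ Z^5, C_1 ≅ Z^6.

The boundary map ∂_1: C_1 → C_0 sends each edge [p,q] (with p < q) to q − p. For instance
  ∂ce = e − c.
The 5×6 boundary matrix has rank 4 and Smith normal form diag(1,1,1,1).

Computing H_k = (kernel of ∂_k) / (image of ∂_{k+1}):

  H_1: rank ker ∂_1 − rank ∂_2 = (6 − 4) − 0 = 2, and there is no ∂_2, so H_1 = Z^2.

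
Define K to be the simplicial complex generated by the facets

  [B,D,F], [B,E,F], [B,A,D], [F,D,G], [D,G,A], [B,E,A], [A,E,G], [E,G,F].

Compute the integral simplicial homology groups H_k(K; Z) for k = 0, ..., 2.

Order the vertices as A < B < D < E < F < G. Listing each simplex with vertices in this order, K has dimension 2 with simplices:

  0-simplices (6): A, B, D, E, F, G
  1-simplices (12): AB, AD, AE, AG, BD, BE, BF, DF, DG, EF, EG, FG
  2-simplices (8): ABD, ABE, ADG, AEG, BDF, BEF, DFG, EFG

giving chain groups C_0 ≅ Z^6, C_1 ≅ Z^12, C_2 ≅ Z^8.

Boundary ∂_1: C_1 → C_0 sends each edge [p,q] (with p < q) to q − p. For instance
  ∂DG = G − D.
The resulting 6×12 matrix has rank 5, and its Smith normal form has invariant factors (1,1,1,1,1).

Boundary ∂_2: C_2 → C_1 sends each 2-simplex [p,q,r] to [q,r] − [p,r] + [p,q]. For instance
  ∂ABD = BD − AD + AB,
  ∂AEG = EG − AG + AE.
As a 12×8 matrix over Z this has rank 7, with invariant factors (1,1,1,1,1,1,1).

Reading off H_k = ker ∂_k / im ∂_{k+1}:

  H_0: rank C_0 − rank ∂_1 = 6 − 5 = 1, and the invariant factors of ∂_1 are all 1, so H_0 ≅ Z.
  H_1: rank ker ∂_1 − rank ∂_2 = (12 − 5) − 7 = 0, and the invariant factors of ∂_2 are all 1, so H_1 ≅ 0.
  H_2: rank ker ∂_2 − rank ∂_3 = (8 − 7) − 0 = 1, and there is no ∂_3, so H_2 ≅ Z.

As a check, the Euler characteristic is 6 − 12 + 8 = 2, which agrees with 1 − 0 + 1 = 2.

H_0 = Z,  H_1 = 0,  H_2 = Z.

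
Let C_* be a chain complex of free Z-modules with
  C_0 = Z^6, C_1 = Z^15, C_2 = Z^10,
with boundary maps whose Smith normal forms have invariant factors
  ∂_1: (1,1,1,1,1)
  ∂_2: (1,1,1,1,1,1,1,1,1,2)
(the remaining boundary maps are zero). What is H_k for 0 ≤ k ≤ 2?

H_0 ≅ Z,  H_1 ≅ Z_2,  H_2 = 0.

H_0: b_0 = 6 − 0 − 5 = 1; torsion from ∂_1 factors > 1: none. So H_0 ≅ Z.
H_1: b_1 = 15 − 5 − 10 = 0; torsion from ∂_2 factors > 1: [2]. So H_1 ≅ Z_2.
H_2: b_2 = 10 − 10 − 0 = 0; torsion from ∂_3 factors > 1: none. So H_2 ≅ 0.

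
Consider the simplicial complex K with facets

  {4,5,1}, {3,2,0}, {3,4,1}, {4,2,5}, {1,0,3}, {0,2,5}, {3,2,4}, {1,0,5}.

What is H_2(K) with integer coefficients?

H_2 ≅ Z.

We work with the vertex ordering 0 < 1 < 2 < 3 < 4 < 5. The simplices of K, each written with vertices in increasing order, are:

  0-simplices (6): [0], [1], [2], [3], [4], [5]
  1-simplices (12): [0,1], [0,2], [0,3], [0,5], [1,3], [1,4], [1,5], [2,3], [2,4], [2,5], [3,4], [4,5]
  2-simplices (8): [0,1,3], [0,1,5], [0,2,3], [0,2,5], [1,3,4], [1,4,5], [2,3,4], [2,4,5]

Hence C_0 ≅ Z^6, C_1 ≅ Z^12, C_2 ≅ Z^8.

The boundary map ∂_1: C_1 → C_0 maps an edge to its endpoints' difference, ∂[p,q] = q − p.
As a 6×12 matrix over Z this has rank 5, with invariant factors (1,1,1,1,1).

Boundary ∂_2: C_2 → C_1 acts by ∂[p,q,r] = [q,r] − [p,r] + [p,q]. For instance
  ∂[2,3,4] = [3,4] − [2,4] + [2,3],
  ∂[0,2,3] = [2,3] − [0,3] + [0,2].
The resulting 12×8 matrix has rank 7, and its Smith normal form has invariant factors (1,1,1,1,1,1,1).

From H_k ≅ ker(∂_k) / im(∂_{k+1}) we obtain:

  H_2: rank ker ∂_2 − rank ∂_3 = (8 − 7) − 0 = 1, and there is no ∂_3, so H_2 = Z.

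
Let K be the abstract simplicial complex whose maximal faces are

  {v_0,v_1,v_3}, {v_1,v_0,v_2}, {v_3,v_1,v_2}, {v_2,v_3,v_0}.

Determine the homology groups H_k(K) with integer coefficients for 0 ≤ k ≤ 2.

Take the total order v_0 < v_1 < v_2 < v_3 on the vertex set. Then K (dimension 2) consists of the simplices:

  0-simplices (4): [v_0], [v_1], [v_2], [v_3]
  1-simplices (6): [v_0,v_1], [v_0,v_2], [v_0,v_3], [v_1,v_2], [v_1,v_3], [v_2,v_3]
  2-simplices (4): [v_0,v_1,v_2], [v_0,v_1,v_3], [v_0,v_2,v_3], [v_1,v_2,v_3]

so the chain groups are C_0 ≅ Z^4, C_1 ≅ Z^6, C_2 ≅ Z^4.

∂_1: C_1 → C_0 sends each edge [p,q] (with p < q) to q − p.
The 4×6 boundary matrix has rank 3 and Smith normal form diag(1,1,1).

The boundary map ∂_2: C_2 → C_1 sends each 2-simplex [p,q,r] to [q,r] − [p,r] + [p,q]. For instance
  ∂[v_0,v_2,v_3] = [v_2,v_3] − [v_0,v_3] + [v_0,v_2],
  ∂[v_0,v_1,v_2] = [v_1,v_2] − [v_0,v_2] + [v_0,v_1].
As a 6×4 matrix over Z this has rank 3, with invariant factors (1,1,1).

From H_k ≅ ker(∂_k) / im(∂_{k+1}) we obtain:

  H_0: rank C_0 − rank ∂_1 = 4 − 3 = 1, and the invariant factors of ∂_1 are all 1, so H_0 = Z.
  H_1: rank ker ∂_1 − rank ∂_2 = (6 − 3) − 3 = 0, and the invariant factors of ∂_2 are all 1, so H_1 = 0.
  H_2: rank ker ∂_2 − rank ∂_3 = (4 − 3) − 0 = 1, and there is no ∂_3, so H_2 = Z.

(K is a triangulation of the 2-sphere S^2.)

H_0 = Z,  H_1 = 0,  H_2 = Z.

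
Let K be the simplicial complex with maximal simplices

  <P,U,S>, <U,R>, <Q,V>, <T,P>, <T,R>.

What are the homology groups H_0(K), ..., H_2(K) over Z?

H_0 ≅ Z^2,  H_1 ≅ Z,  H_2 = 0.

K has 7 vertices, 7 edges, 1 triangle.
rank ∂_0 = 0, rank ∂_1 = 5 ⇒ b_0 = 7 − 0 − 5 = 2; all invariant factors of ∂_1 are 1 so no torsion. So H_0 = Z^2.
rank ∂_1 = 5, rank ∂_2 = 1 ⇒ b_1 = 7 − 5 − 1 = 1; all invariant factors of ∂_2 are 1 so no torsion. So H_1 = Z.
rank ∂_2 = 1, rank ∂_3 = 0 ⇒ b_2 = 1 − 1 − 0 = 0. So H_2 = 0.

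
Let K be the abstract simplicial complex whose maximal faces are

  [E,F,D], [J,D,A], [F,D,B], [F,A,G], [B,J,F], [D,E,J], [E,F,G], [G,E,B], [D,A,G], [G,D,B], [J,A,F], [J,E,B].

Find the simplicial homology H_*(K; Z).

H_0 ≅ Z,  H_1 ≅ Z/2,  H_2 = 0.

We work with the vertex ordering A < B < D < E < F < G < J. The simplices of K, each written with vertices in increasing order, are:

  0-simplices (7): A, B, D, E, F, G, J
  1-simplices (18): AD, AF, AG, AJ, BD, BE, BF, BG, BJ, DE, DF, DG, DJ, EF, EG, EJ, FG, FJ
  2-simplices (12): ADG, ADJ, AFG, AFJ, BDF, BDG, BEG, BEJ, BFJ, DEF, DEJ, EFG

giving chain groups C_0 ≅ Z^7, C_1 ≅ Z^18, C_2 ≅ Z^12.

∂_1: C_1 → C_0 sends each edge [p,q] (with p < q) to q − p. For instance
  ∂EG = G − E.
The 7×18 boundary matrix has rank 6 and Smith normal form diag(1,1,1,1,1,1).

Boundary ∂_2: C_2 → C_1 sends each 2-simplex [p,q,r] to [q,r] − [p,r] + [p,q]. For instance
  ∂BDG = DG − BG + BD,
  ∂AFJ = FJ − AJ + AF.
The resulting 18×12 matrix has rank 12, and its Smith normal form has invariant factors (1,1,1,1,1,1,1,1,1,1,1,2).

Now H_k = ker ∂_k / im ∂_{k+1}, so:

  H_0: rank C_0 − rank ∂_1 = 7 − 6 = 1, and the invariant factors of ∂_1 are all 1, so H_0 = Z.
  H_1: rank ker ∂_1 − rank ∂_2 = (18 − 6) − 12 = 0, and ∂_2 has invariant factor 2 > 1, so H_1 = Z/2.
  H_2: rank ker ∂_2 − rank ∂_3 = (12 − 12) − 0 = 0, and there is no ∂_3, so H_2 = 0.

(K is a triangulation of the real projective plane RP^2.)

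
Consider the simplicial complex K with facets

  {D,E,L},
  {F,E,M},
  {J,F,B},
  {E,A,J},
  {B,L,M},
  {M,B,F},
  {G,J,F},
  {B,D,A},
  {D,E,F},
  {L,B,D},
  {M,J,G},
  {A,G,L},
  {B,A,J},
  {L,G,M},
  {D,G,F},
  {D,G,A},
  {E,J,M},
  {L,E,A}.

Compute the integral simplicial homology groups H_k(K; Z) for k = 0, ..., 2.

H_0 ≅ Z,  H_1 ≅ Z ⊕ Z_2,  H_2 = 0.

We work with the vertex ordering A < B < D < E < F < G < J < L < M. The simplices of K, each written with vertices in increasing order, are:

  0-simplices (9): A, B, D, E, F, G, J, L, M
  1-simplices (27): AB, AD, AE, AG, AJ, AL, BD, BF, BJ, BL, BM, DE, DF, DG, DL, EF, EJ, EL, EM, FG, FJ, FM, GJ, GL, GM, JM, LM
  2-simplices (18): ABD, ABJ, ADG, AEJ, AEL, AGL, BDL, BFJ, BFM, BLM, DEF, DEL, DFG, EFM, EJM, FGJ, GJM, GLM

Hence C_0 ≅ Z^9, C_1 ≅ Z^27, C_2 ≅ Z^18.

Boundary ∂_1: C_1 → C_0 sends each edge [p,q] (with p < q) to q − p. For instance
  ∂EJ = J − E.
As a 9×27 matrix over Z this has rank 8, with invariant factors (1,1,1,1,1,1,1,1).

The boundary map ∂_2: C_2 → C_1 sends each 2-simplex [p,q,r] to [q,r] − [p,r] + [p,q]. For instance
  ∂DEL = EL − DL + DE,
  ∂DEF = EF − DF + DE.
This gives a 27×18 integer matrix of rank 18; reducing to Smith normal form yields diagonal entries (1,1,1,1,1,1,1,1,1,1,1,1,1,1,1,1,1,2).

Computing H_k = (kernel of ∂_k) / (image of ∂_{k+1}):

  H_0: rank C_0 − rank ∂_1 = 9 − 8 = 1, and the invariant factors of ∂_1 are all 1, so H_0 = Z.
  H_1: rank ker ∂_1 − rank ∂_2 = (27 − 8) − 18 = 1, and ∂_2 has invariant factor 2 > 1, so H_1 = Z ⊕ Z_2.
  H_2: rank ker ∂_2 − rank ∂_3 = (18 − 18) − 0 = 0, and there is no ∂_3, so H_2 = 0.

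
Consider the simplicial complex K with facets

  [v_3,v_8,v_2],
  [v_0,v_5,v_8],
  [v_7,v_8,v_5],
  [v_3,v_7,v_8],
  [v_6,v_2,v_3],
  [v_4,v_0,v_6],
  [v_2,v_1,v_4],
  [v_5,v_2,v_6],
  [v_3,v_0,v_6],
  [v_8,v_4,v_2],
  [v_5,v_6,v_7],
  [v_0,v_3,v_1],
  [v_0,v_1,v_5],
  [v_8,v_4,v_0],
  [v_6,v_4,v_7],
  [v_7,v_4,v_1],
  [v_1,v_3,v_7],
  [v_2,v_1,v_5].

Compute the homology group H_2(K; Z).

H_2 ≅ Z.

Take the total order v_0 < v_1 < v_2 < v_3 < v_4 < v_5 < v_6 < v_7 < v_8 on the vertex set. Then K (dimension 2) consists of the simplices:

  0-simplices (9): [v_0], [v_1], [v_2], [v_3], [v_4], [v_5], [v_6], [v_7], [v_8]
  1-simplices (27): (27 of them)
  2-simplices (18): (18 of them)

Hence C_0 ≅ Z^9, C_1 ≅ Z^27, C_2 ≅ Z^18.

∂_1: C_1 → C_0 is given by ∂[p,q] = [q] − [p].
This gives a 9×27 integer matrix of rank 8; reducing to Smith normal form yields diagonal entries (1,1,1,1,1,1,1,1).

The boundary map ∂_2: C_2 → C_1 maps a triangle to the signed sum of its edges. For instance
  ∂[v_4,v_6,v_7] = [v_6,v_7] − [v_4,v_7] + [v_4,v_6],
  ∂[v_0,v_1,v_5] = [v_1,v_5] − [v_0,v_5] + [v_0,v_1].
This gives a 27×18 integer matrix of rank 17; reducing to Smith normal form yields diagonal entries (1,1,1,1,1,1,1,1,1,1,1,1,1,1,1,1,1).

Reading off H_k = ker ∂_k / im ∂_{k+1}:

  H_2: rank ker ∂_2 − rank ∂_3 = (18 − 17) − 0 = 1, and there is no ∂_3, so H_2 = Z.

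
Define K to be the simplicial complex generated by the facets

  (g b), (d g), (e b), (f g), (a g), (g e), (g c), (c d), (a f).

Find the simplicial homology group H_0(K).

H_0 = Z.

K has 7 vertices, 9 edges.
rank ∂_0 = 0, rank ∂_1 = 6 ⇒ b_0 = 7 − 0 − 6 = 1; all invariant factors of ∂_1 are 1 so no torsion. So H_0 = Z.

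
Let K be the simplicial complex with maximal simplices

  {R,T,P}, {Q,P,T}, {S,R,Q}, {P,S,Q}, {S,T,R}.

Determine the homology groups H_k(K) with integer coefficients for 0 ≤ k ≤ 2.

We work with the vertex ordering P < Q < R < S < T. The simplices of K, each written with vertices in increasing order, are:

  0-simplices (5): P, Q, R, S, T
  1-simplices (10): PQ, PR, PS, PT, QR, QS, QT, RS, RT, ST
  2-simplices (5): PQS, PQT, PRT, QRS, RST

Hence C_0 ≅ Z^5, C_1 ≅ Z^10, C_2 ≅ Z^5.

The boundary map ∂_1: C_1 → C_0 maps an edge to its endpoints' difference, ∂[p,q] = q − p. For instance
  ∂QS = S − Q.
The resulting 5×10 matrix has rank 4, and its Smith normal form has invariant factors (1,1,1,1).

Boundary ∂_2: C_2 → C_1 maps a triangle to the signed sum of its edges. For instance
  ∂RST = ST − RT + RS,
  ∂PQT = QT − PT + PQ.
As a 10×5 matrix over Z this has rank 5, with invariant factors (1,1,1,1,1).

Computing H_k = (kernel of ∂_k) / (image of ∂_{k+1}):

  H_0: rank C_0 − rank ∂_1 = 5 − 4 = 1, and the invariant factors of ∂_1 are all 1, so H_0 = Z.
  H_1: rank ker ∂_1 − rank ∂_2 = (10 − 4) − 5 = 1, and the invariant factors of ∂_2 are all 1, so H_1 = Z.
  H_2: rank ker ∂_2 − rank ∂_3 = (5 − 5) − 0 = 0, and there is no ∂_3, so H_2 = 0.

As a check, the Euler characteristic is 5 − 10 + 5 = 0, which agrees with 1 − 1 + 0 = 0.
(K is a triangulation of the Möbius band.)

H_0 = Z,  H_1 = Z,  H_2 = 0.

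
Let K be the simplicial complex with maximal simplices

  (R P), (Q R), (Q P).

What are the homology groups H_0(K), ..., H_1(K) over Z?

K has 3 vertices, 3 edges.
rank ∂_0 = 0, rank ∂_1 = 2 ⇒ b_0 = 3 − 0 − 2 = 1; all invariant factors of ∂_1 are 1 so no torsion. So H_0 = Z.
rank ∂_1 = 2, rank ∂_2 = 0 ⇒ b_1 = 3 − 2 − 0 = 1. So H_1 = Z.

H_0 = Z,  H_1 = Z.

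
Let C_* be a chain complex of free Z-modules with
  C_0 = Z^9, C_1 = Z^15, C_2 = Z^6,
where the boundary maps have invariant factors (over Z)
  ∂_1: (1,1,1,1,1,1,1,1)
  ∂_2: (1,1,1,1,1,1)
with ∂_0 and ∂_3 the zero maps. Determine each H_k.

H_0 = Z,  H_1 = Z,  H_2 = 0.

H_0: b_0 = 9 − 0 − 8 = 1; torsion from ∂_1 factors > 1: none. So H_0 = Z.
H_1: b_1 = 15 − 8 − 6 = 1; torsion from ∂_2 factors > 1: none. So H_1 = Z.
H_2: b_2 = 6 − 6 − 0 = 0; torsion from ∂_3 factors > 1: none. So H_2 = 0.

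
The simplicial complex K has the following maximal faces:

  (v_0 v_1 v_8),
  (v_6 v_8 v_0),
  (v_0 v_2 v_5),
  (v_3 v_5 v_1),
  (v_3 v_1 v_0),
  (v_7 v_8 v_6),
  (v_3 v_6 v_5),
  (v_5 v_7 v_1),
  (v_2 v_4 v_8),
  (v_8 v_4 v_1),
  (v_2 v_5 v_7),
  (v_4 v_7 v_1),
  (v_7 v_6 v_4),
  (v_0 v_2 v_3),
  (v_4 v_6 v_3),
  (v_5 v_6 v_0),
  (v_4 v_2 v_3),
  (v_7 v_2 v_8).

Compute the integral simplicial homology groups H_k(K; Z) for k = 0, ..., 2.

Take the total order v_0 < v_1 < v_2 < v_3 < v_4 < v_5 < v_6 < v_7 < v_8 on the vertex set. Then K (dimension 2) consists of the simplices:

  0-simplices (9): [v_0], [v_1], [v_2], [v_3], [v_4], [v_5], [v_6], [v_7], [v_8]
  1-simplices (27): (27 of them)
  2-simplices (18): (18 of them)

so the chain groups are C_0 ≅ Z^9, C_1 ≅ Z^27, C_2 ≅ Z^18.

Boundary ∂_1: C_1 → C_0 is given by ∂[p,q] = [q] − [p]. For instance
  ∂[v_2,v_7] = [v_7] − [v_2].
As a 9×27 matrix over Z this has rank 8, with invariant factors (1,1,1,1,1,1,1,1).

Boundary ∂_2: C_2 → C_1 acts by ∂[p,q,r] = [q,r] − [p,r] + [p,q]. For instance
  ∂[v_1,v_4,v_8] = [v_4,v_8] − [v_1,v_8] + [v_1,v_4],
  ∂[v_1,v_4,v_7] = [v_4,v_7] − [v_1,v_7] + [v_1,v_4].
The resulting 27×18 matrix has rank 18, and its Smith normal form has invariant factors (1,1,1,1,1,1,1,1,1,1,1,1,1,1,1,1,1,2).

From H_k ≅ ker(∂_k) / im(∂_{k+1}) we obtain:

  H_0: rank C_0 − rank ∂_1 = 9 − 8 = 1, and the invariant factors of ∂_1 are all 1, so H_0 = Z.
  H_1: rank ker ∂_1 − rank ∂_2 = (27 − 8) − 18 = 1, and ∂_2 has invariant factor 2 > 1, so H_1 = Z ⊕ Z/2Z.
  H_2: rank ker ∂_2 − rank ∂_3 = (18 − 18) − 0 = 0, and there is no ∂_3, so H_2 = 0.

(K is a triangulation of the Klein bottle.)

H_0 ≅ Z,  H_1 ≅ Z ⊕ Z/2Z,  H_2 = 0.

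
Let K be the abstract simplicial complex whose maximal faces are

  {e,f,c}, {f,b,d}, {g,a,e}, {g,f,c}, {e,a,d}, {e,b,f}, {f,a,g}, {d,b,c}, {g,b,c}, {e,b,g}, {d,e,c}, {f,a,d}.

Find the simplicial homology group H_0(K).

H_0 = Z.

K has 7 vertices, 18 edges, 12 triangles.
rank ∂_0 = 0, rank ∂_1 = 6 ⇒ b_0 = 7 − 0 − 6 = 1; all invariant factors of ∂_1 are 1 so no torsion. So H_0 ≅ Z.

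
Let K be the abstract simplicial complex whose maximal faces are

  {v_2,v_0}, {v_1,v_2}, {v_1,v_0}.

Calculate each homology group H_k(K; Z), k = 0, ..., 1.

H_0 ≅ Z,  H_1 ≅ Z.

Order the vertices as v_0 < v_1 < v_2. Listing each simplex with vertices in this order, K has dimension 1 with simplices:

  0-simplices (3): [v_0], [v_1], [v_2]
  1-simplices (3): [v_0,v_1], [v_0,v_2], [v_1,v_2]

so the chain groups are C_0 ≅ Z^3, C_1 ≅ Z^3.

Boundary ∂_1: C_1 → C_0 maps an edge to its endpoints' difference, ∂[p,q] = q − p.
The 3×3 boundary matrix has rank 2 and Smith normal form diag(1,1).

Computing H_k = (kernel of ∂_k) / (image of ∂_{k+1}):

  H_0: rank C_0 − rank ∂_1 = 3 − 2 = 1, and the invariant factors of ∂_1 are all 1, so H_0 = Z.
  H_1: rank ker ∂_1 − rank ∂_2 = (3 − 2) − 0 = 1, and there is no ∂_2, so H_1 = Z.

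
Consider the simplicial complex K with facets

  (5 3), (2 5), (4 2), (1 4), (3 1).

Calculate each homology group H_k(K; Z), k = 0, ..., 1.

Fix the vertex order 1 < 2 < 3 < 4 < 5 and write every simplex with vertices in increasing order. Then dim K = 1 and the simplices of K are:

  0-simplices (5): [1], [2], [3], [4], [5]
  1-simplices (5): [1,3], [1,4], [2,4], [2,5], [3,5]

so the chain groups are C_0 ≅ Z^5, C_1 ≅ Z^5.

Boundary ∂_1: C_1 → C_0 is given by ∂[p,q] = [q] − [p]. For instance
  ∂[3,5] = [5] − [3].
The 5×5 boundary matrix has rank 4 and Smith normal form diag(1,1,1,1).

From H_k ≅ ker(∂_k) / im(∂_{k+1}) we obtain:

  H_0: rank C_0 − rank ∂_1 = 5 − 4 = 1, and the invariant factors of ∂_1 are all 1, so H_0 = Z.
  H_1: rank ker ∂_1 − rank ∂_2 = (5 − 4) − 0 = 1, and there is no ∂_2, so H_1 = Z.

H_0 = Z,  H_1 = Z.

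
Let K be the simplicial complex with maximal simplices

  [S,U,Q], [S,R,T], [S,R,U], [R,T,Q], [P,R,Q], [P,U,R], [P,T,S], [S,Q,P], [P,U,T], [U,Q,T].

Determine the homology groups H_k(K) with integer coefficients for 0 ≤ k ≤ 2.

Fix the vertex order P < Q < R < S < T < U and write every simplex with vertices in increasing order. Then dim K = 2 and the simplices of K are:

  0-simplices (6): P, Q, R, S, T, U
  1-simplices (15): PQ, PR, PS, PT, PU, QR, QS, QT, QU, RS, RT, RU, ST, SU, TU
  2-simplices (10): PQR, PQS, PRU, PST, PTU, QRT, QSU, QTU, RST, RSU

Hence C_0 ≅ Z^6, C_1 ≅ Z^15, C_2 ≅ Z^10.

∂_1: C_1 → C_0 is given by ∂[p,q] = [q] − [p]. For instance
  ∂PS = S − P.
This gives a 6×15 integer matrix of rank 5; reducing to Smith normal form yields diagonal entries (1,1,1,1,1).

Boundary ∂_2: C_2 → C_1 acts by ∂[p,q,r] = [q,r] − [p,r] + [p,q]. For instance
  ∂PQR = QR − PR + PQ,
  ∂PTU = TU − PU + PT.
The resulting 15×10 matrix has rank 10, and its Smith normal form has invariant factors (1,1,1,1,1,1,1,1,1,2).

From H_k ≅ ker(∂_k) / im(∂_{k+1}) we obtain:

  H_0: rank C_0 − rank ∂_1 = 6 − 5 = 1, and the invariant factors of ∂_1 are all 1, so H_0 ≅ Z.
  H_1: rank ker ∂_1 − rank ∂_2 = (15 − 5) − 10 = 0, and ∂_2 has invariant factor 2 > 1, so H_1 ≅ Z/2.
  H_2: rank ker ∂_2 − rank ∂_3 = (10 − 10) − 0 = 0, and there is no ∂_3, so H_2 ≅ 0.

As a check, the Euler characteristic is 6 − 15 + 10 = 1, which agrees with 1 − 0 + 0 = 1.

H_0 = Z,  H_1 = Z/2,  H_2 = 0.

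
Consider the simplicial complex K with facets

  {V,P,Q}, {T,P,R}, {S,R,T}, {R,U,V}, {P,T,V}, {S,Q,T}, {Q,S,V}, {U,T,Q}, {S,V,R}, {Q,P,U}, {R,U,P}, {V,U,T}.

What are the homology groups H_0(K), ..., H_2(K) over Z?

H_0 ≅ Z,  H_1 ≅ Z/2Z,  H_2 = 0.

Take the total order P < Q < R < S < T < U < V on the vertex set. Then K (dimension 2) consists of the simplices:

  0-simplices (7): P, Q, R, S, T, U, V
  1-simplices (18): PQ, PR, PT, PU, PV, QS, QT, QU, QV, RS, RT, RU, RV, ST, SV, TU, TV, UV
  2-simplices (12): PQU, PQV, PRT, PRU, PTV, QST, QSV, QTU, RST, RSV, RUV, TUV

Hence C_0 ≅ Z^7, C_1 ≅ Z^18, C_2 ≅ Z^12.

The boundary map ∂_1: C_1 → C_0 is given by ∂[p,q] = [q] − [p].
The resulting 7×18 matrix has rank 6, and its Smith normal form has invariant factors (1,1,1,1,1,1).

The boundary map ∂_2: C_2 → C_1 acts by ∂[p,q,r] = [q,r] − [p,r] + [p,q]. For instance
  ∂PQV = QV − PV + PQ,
  ∂PRU = RU − PU + PR.
The 18×12 boundary matrix has rank 12 and Smith normal form diag(1,1,1,1,1,1,1,1,1,1,1,2).

Computing H_k = (kernel of ∂_k) / (image of ∂_{k+1}):

  H_0: rank C_0 − rank ∂_1 = 7 − 6 = 1, and the invariant factors of ∂_1 are all 1, so H_0 = Z.
  H_1: rank ker ∂_1 − rank ∂_2 = (18 − 6) − 12 = 0, and ∂_2 has invariant factor 2 > 1, so H_1 = Z/2Z.
  H_2: rank ker ∂_2 − rank ∂_3 = (12 − 12) − 0 = 0, and there is no ∂_3, so H_2 = 0.

As a check, the Euler characteristic is 7 − 18 + 12 = 1, which agrees with 1 − 0 + 0 = 1.
(K is a triangulation of the real projective plane RP^2.)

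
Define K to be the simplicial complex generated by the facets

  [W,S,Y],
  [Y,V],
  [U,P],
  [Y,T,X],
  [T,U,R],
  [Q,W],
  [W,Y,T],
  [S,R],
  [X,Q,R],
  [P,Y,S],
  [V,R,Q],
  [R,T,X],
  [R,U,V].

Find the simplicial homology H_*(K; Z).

H_0 = Z,  H_1 = Z^4,  H_2 = 0.

We work with the vertex ordering P < Q < R < S < T < U < V < W < X < Y. The simplices of K, each written with vertices in increasing order, are:

  0-simplices (10): P, Q, R, S, T, U, V, W, X, Y
  1-simplices (22): PS, PU, PY, QR, QV, QW, QX, RS, RT, RU, RV, RX, SW, SY, TU, TW, TX, TY, UV, VY, WY, XY
  2-simplices (9): PSY, QRV, QRX, RTU, RTX, RUV, SWY, TWY, TXY

so the chain groups are C_0 ≅ Z^10, C_1 ≅ Z^22, C_2 ≅ Z^9.

The boundary map ∂_1: C_1 → C_0 is given by ∂[p,q] = [q] − [p]. For instance
  ∂TU = U − T.
This gives a 10×22 integer matrix of rank 9; reducing to Smith normal form yields diagonal entries (1,1,1,1,1,1,1,1,1).

The boundary map ∂_2: C_2 → C_1 acts by ∂[p,q,r] = [q,r] − [p,r] + [p,q]. For instance
  ∂SWY = WY − SY + SW,
  ∂RUV = UV − RV + RU.
The 22×9 boundary matrix has rank 9 and Smith normal form diag(1,1,1,1,1,1,1,1,1).

Reading off H_k = ker ∂_k / im ∂_{k+1}:

  H_0: rank C_0 − rank ∂_1 = 10 − 9 = 1, and the invariant factors of ∂_1 are all 1, so H_0 = Z.
  H_1: rank ker ∂_1 − rank ∂_2 = (22 − 9) − 9 = 4, and the invariant factors of ∂_2 are all 1, so H_1 = Z^4.
  H_2: rank ker ∂_2 − rank ∂_3 = (9 − 9) − 0 = 0, and there is no ∂_3, so H_2 = 0.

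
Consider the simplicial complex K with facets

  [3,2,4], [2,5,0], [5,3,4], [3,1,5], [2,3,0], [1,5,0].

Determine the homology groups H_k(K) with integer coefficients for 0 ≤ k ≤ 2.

H_0 ≅ Z,  H_1 ≅ Z,  H_2 = 0.

K has 6 vertices, 12 edges, 6 triangles.
rank ∂_0 = 0, rank ∂_1 = 5 ⇒ b_0 = 6 − 0 − 5 = 1; all invariant factors of ∂_1 are 1 so no torsion. So H_0 = Z.
rank ∂_1 = 5, rank ∂_2 = 6 ⇒ b_1 = 12 − 5 − 6 = 1; all invariant factors of ∂_2 are 1 so no torsion. So H_1 = Z.
rank ∂_2 = 6, rank ∂_3 = 0 ⇒ b_2 = 6 − 6 − 0 = 0. So H_2 = 0.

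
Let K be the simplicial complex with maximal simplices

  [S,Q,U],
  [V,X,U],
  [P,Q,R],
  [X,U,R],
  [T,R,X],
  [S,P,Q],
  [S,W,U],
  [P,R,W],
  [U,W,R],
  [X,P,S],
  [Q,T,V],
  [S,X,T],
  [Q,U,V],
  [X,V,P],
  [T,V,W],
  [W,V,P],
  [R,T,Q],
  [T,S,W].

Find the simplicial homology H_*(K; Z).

H_0 ≅ Z,  H_1 ≅ Z^2,  H_2 ≅ Z.

Fix the vertex order P < Q < R < S < T < U < V < W < X and write every simplex with vertices in increasing order. Then dim K = 2 and the simplices of K are:

  0-simplices (9): P, Q, R, S, T, U, V, W, X
  1-simplices (27): PQ, PR, PS, PV, PW, PX, QR, QS, QT, QU, QV, RT, RU, RW, RX, ST, SU, SW, SX, TV, TW, TX, UV, UW, UX, VW, VX
  2-simplices (18): PQR, PQS, PRW, PSX, PVW, PVX, QRT, QSU, QTV, QUV, RTX, RUW, RUX, STW, STX, SUW, TVW, UVX

Hence C_0 ≅ Z^9, C_1 ≅ Z^27, C_2 ≅ Z^18.

∂_1: C_1 → C_0 sends each edge [p,q] (with p < q) to q − p. For instance
  ∂UW = W − U.
This gives a 9×27 integer matrix of rank 8; reducing to Smith normal form yields diagonal entries (1,1,1,1,1,1,1,1).

Boundary ∂_2: C_2 → C_1 maps a triangle to the signed sum of its edges. For instance
  ∂SUW = UW − SW + SU,
  ∂TVW = VW − TW + TV.
As a 27×18 matrix over Z this has rank 17, with invariant factors (1,1,1,1,1,1,1,1,1,1,1,1,1,1,1,1,1).

Now H_k = ker ∂_k / im ∂_{k+1}, so:

  H_0: rank C_0 − rank ∂_1 = 9 − 8 = 1, and the invariant factors of ∂_1 are all 1, so H_0 ≅ Z.
  H_1: rank ker ∂_1 − rank ∂_2 = (27 − 8) − 17 = 2, and the invariant factors of ∂_2 are all 1, so H_1 ≅ Z^2.
  H_2: rank ker ∂_2 − rank ∂_3 = (18 − 17) − 0 = 1, and there is no ∂_3, so H_2 ≅ Z.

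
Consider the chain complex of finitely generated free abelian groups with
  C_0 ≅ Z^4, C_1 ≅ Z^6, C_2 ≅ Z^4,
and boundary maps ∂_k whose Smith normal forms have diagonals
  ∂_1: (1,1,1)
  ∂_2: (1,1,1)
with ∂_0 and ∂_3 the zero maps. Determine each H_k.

H_0: b_0 = 4 − 0 − 3 = 1; torsion from ∂_1 factors > 1: none. So H_0 = Z.
H_1: b_1 = 6 − 3 − 3 = 0; torsion from ∂_2 factors > 1: none. So H_1 = 0.
H_2: b_2 = 4 − 3 − 0 = 1; torsion from ∂_3 factors > 1: none. So H_2 = Z.

H_0 = Z,  H_1 = 0,  H_2 = Z.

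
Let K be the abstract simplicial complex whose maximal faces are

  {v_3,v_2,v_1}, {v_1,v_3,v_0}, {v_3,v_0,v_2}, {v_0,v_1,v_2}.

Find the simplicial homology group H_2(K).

H_2 ≅ Z.

Fix the vertex order v_0 < v_1 < v_2 < v_3 and write every simplex with vertices in increasing order. Then dim K = 2 and the simplices of K are:

  0-simplices (4): [v_0], [v_1], [v_2], [v_3]
  1-simplices (6): [v_0,v_1], [v_0,v_2], [v_0,v_3], [v_1,v_2], [v_1,v_3], [v_2,v_3]
  2-simplices (4): [v_0,v_1,v_2], [v_0,v_1,v_3], [v_0,v_2,v_3], [v_1,v_2,v_3]

so the chain groups are C_0 ≅ Z^4, C_1 ≅ Z^6, C_2 ≅ Z^4.

∂_1: C_1 → C_0 sends each edge [p,q] (with p < q) to q − p. For instance
  ∂[v_1,v_2] = [v_2] − [v_1].
This gives a 4×6 integer matrix of rank 3; reducing to Smith normal form yields diagonal entries (1,1,1).

Boundary ∂_2: C_2 → C_1 sends each 2-simplex [p,q,r] to [q,r] − [p,r] + [p,q]. For instance
  ∂[v_0,v_2,v_3] = [v_2,v_3] − [v_0,v_3] + [v_0,v_2],
  ∂[v_1,v_2,v_3] = [v_2,v_3] − [v_1,v_3] + [v_1,v_2].
This gives a 6×4 integer matrix of rank 3; reducing to Smith normal form yields diagonal entries (1,1,1).

From H_k ≅ ker(∂_k) / im(∂_{k+1}) we obtain:

  H_2: rank ker ∂_2 − rank ∂_3 = (4 − 3) − 0 = 1, and there is no ∂_3, so H_2 ≅ Z.

(K is a triangulation of the 2-sphere S^2.)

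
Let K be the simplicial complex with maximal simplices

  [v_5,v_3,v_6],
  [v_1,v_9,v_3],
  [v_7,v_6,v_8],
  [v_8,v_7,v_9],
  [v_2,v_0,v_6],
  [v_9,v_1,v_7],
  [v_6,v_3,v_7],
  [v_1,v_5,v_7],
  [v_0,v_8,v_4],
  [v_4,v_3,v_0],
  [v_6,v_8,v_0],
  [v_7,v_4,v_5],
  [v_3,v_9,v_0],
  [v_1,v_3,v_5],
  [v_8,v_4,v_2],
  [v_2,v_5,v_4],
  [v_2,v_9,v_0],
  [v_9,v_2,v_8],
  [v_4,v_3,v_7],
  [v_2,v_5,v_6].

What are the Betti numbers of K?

Take the total order v_0 < v_1 < v_2 < v_3 < v_4 < v_5 < v_6 < v_7 < v_8 < v_9 on the vertex set. Then K (dimension 2) consists of the simplices:

  0-simplices (10): [v_0], [v_1], [v_2], [v_3], [v_4], [v_5], [v_6], [v_7], [v_8], [v_9]
  1-simplices (30): (30 of them)
  2-simplices (20): (20 of them)

Hence C_0 ≅ Z^10, C_1 ≅ Z^30, C_2 ≅ Z^20.

The boundary map ∂_1: C_1 → C_0 maps an edge to its endpoints' difference, ∂[p,q] = q − p.
As a 10×30 matrix over Z this has rank 9, with invariant factors (1,1,1,1,1,1,1,1,1).

The boundary map ∂_2: C_2 → C_1 maps a triangle to the signed sum of its edges. For instance
  ∂[v_0,v_3,v_9] = [v_3,v_9] − [v_0,v_9] + [v_0,v_3],
  ∂[v_2,v_8,v_9] = [v_8,v_9] − [v_2,v_9] + [v_2,v_8].
The 30×20 boundary matrix has rank 20 and Smith normal form diag(1,1,1,1,1,1,1,1,1,1,1,1,1,1,1,1,1,1,1,2).

From H_k ≅ ker(∂_k) / im(∂_{k+1}) we obtain:

  H_0: rank C_0 − rank ∂_1 = 10 − 9 = 1, and the invariant factors of ∂_1 are all 1, so H_0 = Z.
  H_1: rank ker ∂_1 − rank ∂_2 = (30 − 9) − 20 = 1, and ∂_2 has invariant factor 2 > 1, so H_1 = Z ⊕ Z/2.
  H_2: rank ker ∂_2 − rank ∂_3 = (20 − 20) − 0 = 0, and there is no ∂_3, so H_2 = 0.

Hence the Betti numbers are b_0 = 1, b_1 = 1, b_2 = 0.

b_0 = 1, b_1 = 1, b_2 = 0.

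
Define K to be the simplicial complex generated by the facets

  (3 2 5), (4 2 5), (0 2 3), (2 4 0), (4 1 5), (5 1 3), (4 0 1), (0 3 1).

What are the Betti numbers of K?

Order the vertices as 0 < 1 < 2 < 3 < 4 < 5. Listing each simplex with vertices in this order, K has dimension 2 with simplices:

  0-simplices (6): [0], [1], [2], [3], [4], [5]
  1-simplices (12): [0,1], [0,2], [0,3], [0,4], [1,3], [1,4], [1,5], [2,3], [2,4], [2,5], [3,5], [4,5]
  2-simplices (8): [0,1,3], [0,1,4], [0,2,3], [0,2,4], [1,3,5], [1,4,5], [2,3,5], [2,4,5]

so the chain groups are C_0 ≅ Z^6, C_1 ≅ Z^12, C_2 ≅ Z^8.

Boundary ∂_1: C_1 → C_0 is given by ∂[p,q] = [q] − [p]. For instance
  ∂[2,4] = [4] − [2].
The 6×12 boundary matrix has rank 5 and Smith normal form diag(1,1,1,1,1).

Boundary ∂_2: C_2 → C_1 maps a triangle to the signed sum of its edges. For instance
  ∂[2,4,5] = [4,5] − [2,5] + [2,4],
  ∂[1,4,5] = [4,5] − [1,5] + [1,4].
As a 12×8 matrix over Z this has rank 7, with invariant factors (1,1,1,1,1,1,1).

Computing H_k = (kernel of ∂_k) / (image of ∂_{k+1}):

  H_0: rank C_0 − rank ∂_1 = 6 − 5 = 1, and the invariant factors of ∂_1 are all 1, so H_0 ≅ Z.
  H_1: rank ker ∂_1 − rank ∂_2 = (12 − 5) − 7 = 0, and the invariant factors of ∂_2 are all 1, so H_1 ≅ 0.
  H_2: rank ker ∂_2 − rank ∂_3 = (8 − 7) − 0 = 1, and there is no ∂_3, so H_2 ≅ Z.

Hence the Betti numbers are b_0 = 1, b_1 = 0, b_2 = 1.

b_0 = 1, b_1 = 0, b_2 = 1.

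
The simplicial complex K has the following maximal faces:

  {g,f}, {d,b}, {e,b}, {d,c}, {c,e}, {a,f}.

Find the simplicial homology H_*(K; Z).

H_0 = Z^2,  H_1 = Z.

We work with the vertex ordering a < b < c < d < e < f < g. The simplices of K, each written with vertices in increasing order, are:

  0-simplices (7): a, b, c, d, e, f, g
  1-simplices (6): af, bd, be, cd, ce, fg

giving chain groups C_0 ≅ Z^7, C_1 ≅ Z^6.

The boundary map ∂_1: C_1 → C_0 maps an edge to its endpoints' difference, ∂[p,q] = q − p.
The resulting 7×6 matrix has rank 5, and its Smith normal form has invariant factors (1,1,1,1,1).

Reading off H_k = ker ∂_k / im ∂_{k+1}:

  H_0: rank C_0 − rank ∂_1 = 7 − 5 = 2, and the invariant factors of ∂_1 are all 1, so H_0 = Z^2.
  H_1: rank ker ∂_1 − rank ∂_2 = (6 − 5) − 0 = 1, and there is no ∂_2, so H_1 = Z.

As a check, the Euler characteristic is 7 − 6 = 1, which agrees with 2 − 1 = 1.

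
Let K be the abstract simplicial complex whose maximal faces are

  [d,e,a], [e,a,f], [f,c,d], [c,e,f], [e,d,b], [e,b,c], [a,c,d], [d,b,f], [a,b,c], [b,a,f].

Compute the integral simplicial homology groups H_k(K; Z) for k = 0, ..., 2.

We work with the vertex ordering a < b < c < d < e < f. The simplices of K, each written with vertices in increasing order, are:

  0-simplices (6): a, b, c, d, e, f
  1-simplices (15): ab, ac, ad, ae, af, bc, bd, be, bf, cd, ce, cf, de, df, ef
  2-simplices (10): abc, abf, acd, ade, aef, bce, bde, bdf, cdf, cef

so the chain groups are C_0 ≅ Z^6, C_1 ≅ Z^15, C_2 ≅ Z^10.

∂_1: C_1 → C_0 is given by ∂[p,q] = [q] − [p]. For instance
  ∂df = f − d.
This gives a 6×15 integer matrix of rank 5; reducing to Smith normal form yields diagonal entries (1,1,1,1,1).

The boundary map ∂_2: C_2 → C_1 maps a triangle to the signed sum of its edges. For instance
  ∂abf = bf − af + ab,
  ∂bce = ce − be + bc.
The 15×10 boundary matrix has rank 10 and Smith normal form diag(1,1,1,1,1,1,1,1,1,2).

Computing H_k = (kernel of ∂_k) / (image of ∂_{k+1}):

  H_0: rank C_0 − rank ∂_1 = 6 − 5 = 1, and the invariant factors of ∂_1 are all 1, so H_0 ≅ Z.
  H_1: rank ker ∂_1 − rank ∂_2 = (15 − 5) − 10 = 0, and ∂_2 has invariant factor 2 > 1, so H_1 ≅ Z/2.
  H_2: rank ker ∂_2 − rank ∂_3 = (10 − 10) − 0 = 0, and there is no ∂_3, so H_2 ≅ 0.

As a check, the Euler characteristic is 6 − 15 + 10 = 1, which agrees with 1 − 0 + 0 = 1.
(K is a triangulation of the real projective plane RP^2.)

H_0 = Z,  H_1 = Z/2,  H_2 = 0.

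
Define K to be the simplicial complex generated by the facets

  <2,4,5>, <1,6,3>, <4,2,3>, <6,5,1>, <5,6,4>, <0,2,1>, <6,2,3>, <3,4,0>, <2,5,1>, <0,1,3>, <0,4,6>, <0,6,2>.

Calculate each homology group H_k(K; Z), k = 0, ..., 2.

H_0 = Z,  H_1 = Z/2,  H_2 = 0.

We work with the vertex ordering 0 < 1 < 2 < 3 < 4 < 5 < 6. The simplices of K, each written with vertices in increasing order, are:

  0-simplices (7): [0], [1], [2], [3], [4], [5], [6]
  1-simplices (18): [0,1], [0,2], [0,3], [0,4], [0,6], [1,2], [1,3], [1,5], [1,6], [2,3], [2,4], [2,5], [2,6], [3,4], [3,6], [4,5], [4,6], [5,6]
  2-simplices (12): [0,1,2], [0,1,3], [0,2,6], [0,3,4], [0,4,6], [1,2,5], [1,3,6], [1,5,6], [2,3,4], [2,3,6], [2,4,5], [4,5,6]

so the chain groups are C_0 ≅ Z^7, C_1 ≅ Z^18, C_2 ≅ Z^12.

∂_1: C_1 → C_0 is given by ∂[p,q] = [q] − [p].
The 7×18 boundary matrix has rank 6 and Smith normal form diag(1,1,1,1,1,1).

Boundary ∂_2: C_2 → C_1 sends each 2-simplex [p,q,r] to [q,r] − [p,r] + [p,q]. For instance
  ∂[4,5,6] = [5,6] − [4,6] + [4,5],
  ∂[0,2,6] = [2,6] − [0,6] + [0,2].
This gives a 18×12 integer matrix of rank 12; reducing to Smith normal form yields diagonal entries (1,1,1,1,1,1,1,1,1,1,1,2).

Reading off H_k = ker ∂_k / im ∂_{k+1}:

  H_0: rank C_0 − rank ∂_1 = 7 − 6 = 1, and the invariant factors of ∂_1 are all 1, so H_0 = Z.
  H_1: rank ker ∂_1 − rank ∂_2 = (18 − 6) − 12 = 0, and ∂_2 has invariant factor 2 > 1, so H_1 = Z/2.
  H_2: rank ker ∂_2 − rank ∂_3 = (12 − 12) − 0 = 0, and there is no ∂_3, so H_2 = 0.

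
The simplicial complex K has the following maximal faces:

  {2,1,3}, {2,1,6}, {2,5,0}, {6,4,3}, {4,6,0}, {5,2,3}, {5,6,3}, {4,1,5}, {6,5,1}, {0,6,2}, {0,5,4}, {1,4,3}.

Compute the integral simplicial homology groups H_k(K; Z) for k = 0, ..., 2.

We work with the vertex ordering 0 < 1 < 2 < 3 < 4 < 5 < 6. The simplices of K, each written with vertices in increasing order, are:

  0-simplices (7): [0], [1], [2], [3], [4], [5], [6]
  1-simplices (18): [0,2], [0,4], [0,5], [0,6], [1,2], [1,3], [1,4], [1,5], [1,6], [2,3], [2,5], [2,6], [3,4], [3,5], [3,6], [4,5], [4,6], [5,6]
  2-simplices (12): [0,2,5], [0,2,6], [0,4,5], [0,4,6], [1,2,3], [1,2,6], [1,3,4], [1,4,5], [1,5,6], [2,3,5], [3,4,6], [3,5,6]

so the chain groups are C_0 ≅ Z^7, C_1 ≅ Z^18, C_2 ≅ Z^12.

Boundary ∂_1: C_1 → C_0 maps an edge to its endpoints' difference, ∂[p,q] = q − p. For instance
  ∂[3,5] = [5] − [3].
As a 7×18 matrix over Z this has rank 6, with invariant factors (1,1,1,1,1,1).

The boundary map ∂_2: C_2 → C_1 maps a triangle to the signed sum of its edges. For instance
  ∂[3,5,6] = [5,6] − [3,6] + [3,5],
  ∂[1,4,5] = [4,5] − [1,5] + [1,4].
As a 18×12 matrix over Z this has rank 12, with invariant factors (1,1,1,1,1,1,1,1,1,1,1,2).

Reading off H_k = ker ∂_k / im ∂_{k+1}:

  H_0: rank C_0 − rank ∂_1 = 7 − 6 = 1, and the invariant factors of ∂_1 are all 1, so H_0 ≅ Z.
  H_1: rank ker ∂_1 − rank ∂_2 = (18 − 6) − 12 = 0, and ∂_2 has invariant factor 2 > 1, so H_1 ≅ Z_2.
  H_2: rank ker ∂_2 − rank ∂_3 = (12 − 12) − 0 = 0, and there is no ∂_3, so H_2 ≅ 0.

(K is a triangulation of the real projective plane RP^2.)

H_0 = Z,  H_1 = Z_2,  H_2 = 0.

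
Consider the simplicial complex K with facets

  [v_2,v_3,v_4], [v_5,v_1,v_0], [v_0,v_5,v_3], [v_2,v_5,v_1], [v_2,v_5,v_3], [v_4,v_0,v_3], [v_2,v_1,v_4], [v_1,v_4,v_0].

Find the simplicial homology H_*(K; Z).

Take the total order v_0 < v_1 < v_2 < v_3 < v_4 < v_5 on the vertex set. Then K (dimension 2) consists of the simplices:

  0-simplices (6): [v_0], [v_1], [v_2], [v_3], [v_4], [v_5]
  1-simplices (12): [v_0,v_1], [v_0,v_3], [v_0,v_4], [v_0,v_5], [v_1,v_2], [v_1,v_4], [v_1,v_5], [v_2,v_3], [v_2,v_4], [v_2,v_5], [v_3,v_4], [v_3,v_5]
  2-simplices (8): [v_0,v_1,v_4], [v_0,v_1,v_5], [v_0,v_3,v_4], [v_0,v_3,v_5], [v_1,v_2,v_4], [v_1,v_2,v_5], [v_2,v_3,v_4], [v_2,v_3,v_5]

Hence C_0 ≅ Z^6, C_1 ≅ Z^12, C_2 ≅ Z^8.

The boundary map ∂_1: C_1 → C_0 sends each edge [p,q] (with p < q) to q − p. For instance
  ∂[v_2,v_5] = [v_5] − [v_2].
The resulting 6×12 matrix has rank 5, and its Smith normal form has invariant factors (1,1,1,1,1).

The boundary map ∂_2: C_2 → C_1 sends each 2-simplex [p,q,r] to [q,r] − [p,r] + [p,q]. For instance
  ∂[v_0,v_1,v_5] = [v_1,v_5] − [v_0,v_5] + [v_0,v_1],
  ∂[v_2,v_3,v_5] = [v_3,v_5] − [v_2,v_5] + [v_2,v_3].
As a 12×8 matrix over Z this has rank 7, with invariant factors (1,1,1,1,1,1,1).

Now H_k = ker ∂_k / im ∂_{k+1}, so:

  H_0: rank C_0 − rank ∂_1 = 6 − 5 = 1, and the invariant factors of ∂_1 are all 1, so H_0 ≅ Z.
  H_1: rank ker ∂_1 − rank ∂_2 = (12 − 5) − 7 = 0, and the invariant factors of ∂_2 are all 1, so H_1 ≅ 0.
  H_2: rank ker ∂_2 − rank ∂_3 = (8 − 7) − 0 = 1, and there is no ∂_3, so H_2 ≅ Z.

(K is a triangulation of the 2-sphere S^2.)

H_0 ≅ Z,  H_1 = 0,  H_2 ≅ Z.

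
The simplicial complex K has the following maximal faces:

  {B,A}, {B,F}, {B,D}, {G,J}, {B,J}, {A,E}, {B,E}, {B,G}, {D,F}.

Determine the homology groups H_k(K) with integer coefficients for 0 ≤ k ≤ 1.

Take the total order A < B < D < E < F < G < J on the vertex set. Then K (dimension 1) consists of the simplices:

  0-simplices (7): A, B, D, E, F, G, J
  1-simplices (9): AB, AE, BD, BE, BF, BG, BJ, DF, GJ

Hence C_0 ≅ Z^7, C_1 ≅ Z^9.

The boundary map ∂_1: C_1 → C_0 sends each edge [p,q] (with p < q) to q − p.
As a 7×9 matrix over Z this has rank 6, with invariant factors (1,1,1,1,1,1).

Computing H_k = (kernel of ∂_k) / (image of ∂_{k+1}):

  H_0: rank C_0 − rank ∂_1 = 7 − 6 = 1, and the invariant factors of ∂_1 are all 1, so H_0 = Z.
  H_1: rank ker ∂_1 − rank ∂_2 = (9 − 6) − 0 = 3, and there is no ∂_2, so H_1 = Z^3.

As a check, the Euler characteristic is 7 − 9 = -2, which agrees with 1 − 3 = -2.

H_0 = Z,  H_1 = Z^3.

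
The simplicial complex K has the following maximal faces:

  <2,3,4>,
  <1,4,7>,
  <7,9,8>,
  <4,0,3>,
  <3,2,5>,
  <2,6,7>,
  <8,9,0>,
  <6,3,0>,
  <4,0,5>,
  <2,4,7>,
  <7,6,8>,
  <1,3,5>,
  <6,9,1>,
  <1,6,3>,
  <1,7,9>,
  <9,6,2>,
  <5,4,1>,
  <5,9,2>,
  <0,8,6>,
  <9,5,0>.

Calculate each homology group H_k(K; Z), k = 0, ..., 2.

Fix the vertex order 0 < 1 < 2 < 3 < 4 < 5 < 6 < 7 < 8 < 9 and write every simplex with vertices in increasing order. Then dim K = 2 and the simplices of K are:

  0-simplices (10): [0], [1], [2], [3], [4], [5], [6], [7], [8], [9]
  1-simplices (30): (30 of them)
  2-simplices (20): (20 of them)

so the chain groups are C_0 ≅ Z^10, C_1 ≅ Z^30, C_2 ≅ Z^20.

Boundary ∂_1: C_1 → C_0 sends each edge [p,q] (with p < q) to q − p.
The 10×30 boundary matrix has rank 9 and Smith normal form diag(1,1,1,1,1,1,1,1,1).

The boundary map ∂_2: C_2 → C_1 acts by ∂[p,q,r] = [q,r] − [p,r] + [p,q]. For instance
  ∂[1,4,5] = [4,5] − [1,5] + [1,4],
  ∂[7,8,9] = [8,9] − [7,9] + [7,8].
As a 30×20 matrix over Z this has rank 20, with invariant factors (1,1,1,1,1,1,1,1,1,1,1,1,1,1,1,1,1,1,1,2).

From H_k ≅ ker(∂_k) / im(∂_{k+1}) we obtain:

  H_0: rank C_0 − rank ∂_1 = 10 − 9 = 1, and the invariant factors of ∂_1 are all 1, so H_0 = Z.
  H_1: rank ker ∂_1 − rank ∂_2 = (30 − 9) − 20 = 1, and ∂_2 has invariant factor 2 > 1, so H_1 = Z ⊕ Z/2.
  H_2: rank ker ∂_2 − rank ∂_3 = (20 − 20) − 0 = 0, and there is no ∂_3, so H_2 = 0.

H_0 ≅ Z,  H_1 ≅ Z ⊕ Z/2,  H_2 = 0.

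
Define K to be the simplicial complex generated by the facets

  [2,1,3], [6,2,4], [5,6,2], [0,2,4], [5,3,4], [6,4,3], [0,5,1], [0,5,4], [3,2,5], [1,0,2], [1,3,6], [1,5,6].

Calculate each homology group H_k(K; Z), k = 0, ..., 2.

Fix the vertex order 0 < 1 < 2 < 3 < 4 < 5 < 6 and write every simplex with vertices in increasing order. Then dim K = 2 and the simplices of K are:

  0-simplices (7): [0], [1], [2], [3], [4], [5], [6]
  1-simplices (18): [0,1], [0,2], [0,4], [0,5], [1,2], [1,3], [1,5], [1,6], [2,3], [2,4], [2,5], [2,6], [3,4], [3,5], [3,6], [4,5], [4,6], [5,6]
  2-simplices (12): [0,1,2], [0,1,5], [0,2,4], [0,4,5], [1,2,3], [1,3,6], [1,5,6], [2,3,5], [2,4,6], [2,5,6], [3,4,5], [3,4,6]

giving chain groups C_0 ≅ Z^7, C_1 ≅ Z^18, C_2 ≅ Z^12.

The boundary map ∂_1: C_1 → C_0 sends each edge [p,q] (with p < q) to q − p. For instance
  ∂[0,5] = [5] − [0].
The resulting 7×18 matrix has rank 6, and its Smith normal form has invariant factors (1,1,1,1,1,1).

∂_2: C_2 → C_1 acts by ∂[p,q,r] = [q,r] − [p,r] + [p,q]. For instance
  ∂[2,3,5] = [3,5] − [2,5] + [2,3],
  ∂[0,4,5] = [4,5] − [0,5] + [0,4].
The resulting 18×12 matrix has rank 12, and its Smith normal form has invariant factors (1,1,1,1,1,1,1,1,1,1,1,2).

Reading off H_k = ker ∂_k / im ∂_{k+1}:

  H_0: rank C_0 − rank ∂_1 = 7 − 6 = 1, and the invariant factors of ∂_1 are all 1, so H_0 = Z.
  H_1: rank ker ∂_1 − rank ∂_2 = (18 − 6) − 12 = 0, and ∂_2 has invariant factor 2 > 1, so H_1 = Z/2Z.
  H_2: rank ker ∂_2 − rank ∂_3 = (12 − 12) − 0 = 0, and there is no ∂_3, so H_2 = 0.

H_0 ≅ Z,  H_1 ≅ Z/2Z,  H_2 = 0.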